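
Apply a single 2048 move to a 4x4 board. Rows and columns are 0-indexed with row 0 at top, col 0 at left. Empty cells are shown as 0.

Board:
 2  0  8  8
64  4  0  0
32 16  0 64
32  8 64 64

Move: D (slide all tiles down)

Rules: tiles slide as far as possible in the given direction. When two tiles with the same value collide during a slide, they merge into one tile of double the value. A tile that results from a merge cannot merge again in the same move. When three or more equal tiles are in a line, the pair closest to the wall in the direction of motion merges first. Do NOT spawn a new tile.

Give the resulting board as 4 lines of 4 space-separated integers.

Answer:   0   0   0   0
  2   4   0   0
 64  16   8   8
 64   8  64 128

Derivation:
Slide down:
col 0: [2, 64, 32, 32] -> [0, 2, 64, 64]
col 1: [0, 4, 16, 8] -> [0, 4, 16, 8]
col 2: [8, 0, 0, 64] -> [0, 0, 8, 64]
col 3: [8, 0, 64, 64] -> [0, 0, 8, 128]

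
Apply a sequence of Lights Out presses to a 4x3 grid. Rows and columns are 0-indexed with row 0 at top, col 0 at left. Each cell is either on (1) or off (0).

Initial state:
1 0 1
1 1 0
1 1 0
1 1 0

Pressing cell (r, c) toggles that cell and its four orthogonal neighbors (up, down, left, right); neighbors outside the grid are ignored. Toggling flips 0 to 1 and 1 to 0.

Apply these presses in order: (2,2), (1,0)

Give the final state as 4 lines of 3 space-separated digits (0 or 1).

Answer: 0 0 1
0 0 1
0 0 1
1 1 1

Derivation:
After press 1 at (2,2):
1 0 1
1 1 1
1 0 1
1 1 1

After press 2 at (1,0):
0 0 1
0 0 1
0 0 1
1 1 1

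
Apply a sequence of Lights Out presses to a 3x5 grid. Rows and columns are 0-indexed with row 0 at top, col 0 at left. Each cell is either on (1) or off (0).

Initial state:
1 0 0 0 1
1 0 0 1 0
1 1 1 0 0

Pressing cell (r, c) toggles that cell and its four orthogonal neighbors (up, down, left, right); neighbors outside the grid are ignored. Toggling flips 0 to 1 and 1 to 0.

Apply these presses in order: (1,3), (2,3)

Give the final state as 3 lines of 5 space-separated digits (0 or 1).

Answer: 1 0 0 1 1
1 0 1 1 1
1 1 0 0 1

Derivation:
After press 1 at (1,3):
1 0 0 1 1
1 0 1 0 1
1 1 1 1 0

After press 2 at (2,3):
1 0 0 1 1
1 0 1 1 1
1 1 0 0 1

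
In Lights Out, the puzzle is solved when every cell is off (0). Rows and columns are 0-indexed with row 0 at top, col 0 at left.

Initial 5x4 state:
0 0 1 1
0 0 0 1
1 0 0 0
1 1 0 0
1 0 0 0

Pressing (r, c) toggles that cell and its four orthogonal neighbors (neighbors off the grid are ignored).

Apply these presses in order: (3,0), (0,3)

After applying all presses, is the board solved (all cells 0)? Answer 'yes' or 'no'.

Answer: yes

Derivation:
After press 1 at (3,0):
0 0 1 1
0 0 0 1
0 0 0 0
0 0 0 0
0 0 0 0

After press 2 at (0,3):
0 0 0 0
0 0 0 0
0 0 0 0
0 0 0 0
0 0 0 0

Lights still on: 0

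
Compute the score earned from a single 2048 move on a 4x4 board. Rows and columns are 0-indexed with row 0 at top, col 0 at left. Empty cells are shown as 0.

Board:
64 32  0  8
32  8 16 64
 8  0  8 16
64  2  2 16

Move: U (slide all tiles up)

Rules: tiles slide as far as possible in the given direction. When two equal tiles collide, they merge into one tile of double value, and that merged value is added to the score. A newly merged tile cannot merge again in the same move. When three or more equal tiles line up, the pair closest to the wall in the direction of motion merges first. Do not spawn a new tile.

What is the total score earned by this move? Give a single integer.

Answer: 32

Derivation:
Slide up:
col 0: [64, 32, 8, 64] -> [64, 32, 8, 64]  score +0 (running 0)
col 1: [32, 8, 0, 2] -> [32, 8, 2, 0]  score +0 (running 0)
col 2: [0, 16, 8, 2] -> [16, 8, 2, 0]  score +0 (running 0)
col 3: [8, 64, 16, 16] -> [8, 64, 32, 0]  score +32 (running 32)
Board after move:
64 32 16  8
32  8  8 64
 8  2  2 32
64  0  0  0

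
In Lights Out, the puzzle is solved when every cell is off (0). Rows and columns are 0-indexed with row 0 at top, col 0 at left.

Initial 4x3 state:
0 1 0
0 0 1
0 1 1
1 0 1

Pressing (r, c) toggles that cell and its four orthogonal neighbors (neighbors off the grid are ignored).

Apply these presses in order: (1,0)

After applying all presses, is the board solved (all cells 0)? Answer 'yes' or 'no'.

Answer: no

Derivation:
After press 1 at (1,0):
1 1 0
1 1 1
1 1 1
1 0 1

Lights still on: 10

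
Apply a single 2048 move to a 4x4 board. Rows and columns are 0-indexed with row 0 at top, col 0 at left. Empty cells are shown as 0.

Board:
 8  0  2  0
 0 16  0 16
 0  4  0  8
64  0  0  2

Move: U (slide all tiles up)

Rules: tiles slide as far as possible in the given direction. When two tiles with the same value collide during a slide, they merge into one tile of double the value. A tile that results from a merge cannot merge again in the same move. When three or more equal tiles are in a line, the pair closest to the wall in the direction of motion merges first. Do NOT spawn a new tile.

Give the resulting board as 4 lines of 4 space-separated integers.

Slide up:
col 0: [8, 0, 0, 64] -> [8, 64, 0, 0]
col 1: [0, 16, 4, 0] -> [16, 4, 0, 0]
col 2: [2, 0, 0, 0] -> [2, 0, 0, 0]
col 3: [0, 16, 8, 2] -> [16, 8, 2, 0]

Answer:  8 16  2 16
64  4  0  8
 0  0  0  2
 0  0  0  0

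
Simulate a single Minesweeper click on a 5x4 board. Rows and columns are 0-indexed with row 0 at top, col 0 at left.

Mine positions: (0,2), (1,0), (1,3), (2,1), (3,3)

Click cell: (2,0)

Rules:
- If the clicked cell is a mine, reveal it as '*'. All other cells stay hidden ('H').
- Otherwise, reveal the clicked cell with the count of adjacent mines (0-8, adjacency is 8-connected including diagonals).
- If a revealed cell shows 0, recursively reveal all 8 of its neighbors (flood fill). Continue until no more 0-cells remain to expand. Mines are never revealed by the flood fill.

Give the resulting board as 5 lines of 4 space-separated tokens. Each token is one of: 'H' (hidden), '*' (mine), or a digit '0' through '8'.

H H H H
H H H H
2 H H H
H H H H
H H H H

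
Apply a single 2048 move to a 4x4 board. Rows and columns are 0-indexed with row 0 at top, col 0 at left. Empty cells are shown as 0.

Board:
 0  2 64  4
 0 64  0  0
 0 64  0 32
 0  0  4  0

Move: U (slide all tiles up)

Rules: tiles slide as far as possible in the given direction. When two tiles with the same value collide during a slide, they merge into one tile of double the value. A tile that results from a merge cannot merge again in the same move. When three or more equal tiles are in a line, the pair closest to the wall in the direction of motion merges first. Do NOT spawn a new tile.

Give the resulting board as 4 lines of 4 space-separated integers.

Answer:   0   2  64   4
  0 128   4  32
  0   0   0   0
  0   0   0   0

Derivation:
Slide up:
col 0: [0, 0, 0, 0] -> [0, 0, 0, 0]
col 1: [2, 64, 64, 0] -> [2, 128, 0, 0]
col 2: [64, 0, 0, 4] -> [64, 4, 0, 0]
col 3: [4, 0, 32, 0] -> [4, 32, 0, 0]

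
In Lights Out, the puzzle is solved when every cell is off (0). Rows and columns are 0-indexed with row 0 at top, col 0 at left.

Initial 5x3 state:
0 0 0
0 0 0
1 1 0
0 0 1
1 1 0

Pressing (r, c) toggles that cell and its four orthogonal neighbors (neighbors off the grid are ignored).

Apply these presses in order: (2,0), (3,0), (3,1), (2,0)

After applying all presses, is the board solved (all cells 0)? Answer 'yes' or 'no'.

Answer: yes

Derivation:
After press 1 at (2,0):
0 0 0
1 0 0
0 0 0
1 0 1
1 1 0

After press 2 at (3,0):
0 0 0
1 0 0
1 0 0
0 1 1
0 1 0

After press 3 at (3,1):
0 0 0
1 0 0
1 1 0
1 0 0
0 0 0

After press 4 at (2,0):
0 0 0
0 0 0
0 0 0
0 0 0
0 0 0

Lights still on: 0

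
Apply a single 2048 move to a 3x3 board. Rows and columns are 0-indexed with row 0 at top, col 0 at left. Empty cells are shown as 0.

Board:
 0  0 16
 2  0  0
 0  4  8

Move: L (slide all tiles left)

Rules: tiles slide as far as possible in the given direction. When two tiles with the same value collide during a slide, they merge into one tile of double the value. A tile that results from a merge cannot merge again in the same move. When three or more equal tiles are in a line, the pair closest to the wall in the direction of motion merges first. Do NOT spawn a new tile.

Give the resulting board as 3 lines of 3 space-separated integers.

Slide left:
row 0: [0, 0, 16] -> [16, 0, 0]
row 1: [2, 0, 0] -> [2, 0, 0]
row 2: [0, 4, 8] -> [4, 8, 0]

Answer: 16  0  0
 2  0  0
 4  8  0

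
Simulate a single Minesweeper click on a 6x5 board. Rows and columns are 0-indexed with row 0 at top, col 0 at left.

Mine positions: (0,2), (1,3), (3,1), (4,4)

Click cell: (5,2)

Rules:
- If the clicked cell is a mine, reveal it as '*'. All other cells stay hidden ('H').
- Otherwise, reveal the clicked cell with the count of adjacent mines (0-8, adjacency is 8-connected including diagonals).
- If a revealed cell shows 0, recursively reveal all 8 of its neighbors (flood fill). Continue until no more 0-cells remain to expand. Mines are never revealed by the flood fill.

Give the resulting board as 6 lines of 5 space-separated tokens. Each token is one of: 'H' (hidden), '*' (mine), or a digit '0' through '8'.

H H H H H
H H H H H
H H H H H
H H H H H
1 1 1 1 H
0 0 0 1 H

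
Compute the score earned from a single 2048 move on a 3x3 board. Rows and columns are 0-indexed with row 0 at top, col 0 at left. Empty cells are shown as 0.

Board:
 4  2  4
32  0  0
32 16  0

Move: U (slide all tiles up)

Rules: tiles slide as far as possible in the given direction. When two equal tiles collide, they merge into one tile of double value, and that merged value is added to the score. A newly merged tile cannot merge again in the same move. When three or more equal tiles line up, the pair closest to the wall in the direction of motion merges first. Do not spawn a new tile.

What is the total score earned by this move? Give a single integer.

Answer: 64

Derivation:
Slide up:
col 0: [4, 32, 32] -> [4, 64, 0]  score +64 (running 64)
col 1: [2, 0, 16] -> [2, 16, 0]  score +0 (running 64)
col 2: [4, 0, 0] -> [4, 0, 0]  score +0 (running 64)
Board after move:
 4  2  4
64 16  0
 0  0  0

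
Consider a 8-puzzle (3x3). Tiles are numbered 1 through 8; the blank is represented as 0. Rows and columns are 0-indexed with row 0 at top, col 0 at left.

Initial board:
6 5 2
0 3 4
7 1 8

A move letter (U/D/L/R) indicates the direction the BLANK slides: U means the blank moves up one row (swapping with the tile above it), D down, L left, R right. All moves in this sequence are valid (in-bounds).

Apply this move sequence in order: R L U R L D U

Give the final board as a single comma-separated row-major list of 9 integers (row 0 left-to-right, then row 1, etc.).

Answer: 0, 5, 2, 6, 3, 4, 7, 1, 8

Derivation:
After move 1 (R):
6 5 2
3 0 4
7 1 8

After move 2 (L):
6 5 2
0 3 4
7 1 8

After move 3 (U):
0 5 2
6 3 4
7 1 8

After move 4 (R):
5 0 2
6 3 4
7 1 8

After move 5 (L):
0 5 2
6 3 4
7 1 8

After move 6 (D):
6 5 2
0 3 4
7 1 8

After move 7 (U):
0 5 2
6 3 4
7 1 8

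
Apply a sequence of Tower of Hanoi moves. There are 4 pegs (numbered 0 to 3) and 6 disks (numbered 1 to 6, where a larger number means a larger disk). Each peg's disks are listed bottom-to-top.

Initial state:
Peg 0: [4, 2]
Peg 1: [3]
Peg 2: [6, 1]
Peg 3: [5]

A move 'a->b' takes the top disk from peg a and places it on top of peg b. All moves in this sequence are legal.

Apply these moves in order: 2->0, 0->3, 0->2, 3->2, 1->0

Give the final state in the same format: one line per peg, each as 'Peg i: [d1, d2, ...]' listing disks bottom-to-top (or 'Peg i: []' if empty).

Answer: Peg 0: [4, 3]
Peg 1: []
Peg 2: [6, 2, 1]
Peg 3: [5]

Derivation:
After move 1 (2->0):
Peg 0: [4, 2, 1]
Peg 1: [3]
Peg 2: [6]
Peg 3: [5]

After move 2 (0->3):
Peg 0: [4, 2]
Peg 1: [3]
Peg 2: [6]
Peg 3: [5, 1]

After move 3 (0->2):
Peg 0: [4]
Peg 1: [3]
Peg 2: [6, 2]
Peg 3: [5, 1]

After move 4 (3->2):
Peg 0: [4]
Peg 1: [3]
Peg 2: [6, 2, 1]
Peg 3: [5]

After move 5 (1->0):
Peg 0: [4, 3]
Peg 1: []
Peg 2: [6, 2, 1]
Peg 3: [5]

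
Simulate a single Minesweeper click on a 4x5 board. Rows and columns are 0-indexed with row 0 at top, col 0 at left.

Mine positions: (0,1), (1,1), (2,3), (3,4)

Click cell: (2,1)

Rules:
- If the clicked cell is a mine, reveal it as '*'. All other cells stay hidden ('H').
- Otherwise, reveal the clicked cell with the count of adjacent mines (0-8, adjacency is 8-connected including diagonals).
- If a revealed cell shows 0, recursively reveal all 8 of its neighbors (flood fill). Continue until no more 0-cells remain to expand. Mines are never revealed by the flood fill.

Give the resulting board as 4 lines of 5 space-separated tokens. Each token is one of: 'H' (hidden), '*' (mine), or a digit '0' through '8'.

H H H H H
H H H H H
H 1 H H H
H H H H H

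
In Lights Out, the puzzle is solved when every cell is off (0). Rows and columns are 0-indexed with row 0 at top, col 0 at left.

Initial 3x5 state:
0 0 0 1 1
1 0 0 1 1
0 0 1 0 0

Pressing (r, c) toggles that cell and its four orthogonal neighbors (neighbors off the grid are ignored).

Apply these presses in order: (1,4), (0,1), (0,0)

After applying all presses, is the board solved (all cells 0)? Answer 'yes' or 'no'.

Answer: no

Derivation:
After press 1 at (1,4):
0 0 0 1 0
1 0 0 0 0
0 0 1 0 1

After press 2 at (0,1):
1 1 1 1 0
1 1 0 0 0
0 0 1 0 1

After press 3 at (0,0):
0 0 1 1 0
0 1 0 0 0
0 0 1 0 1

Lights still on: 5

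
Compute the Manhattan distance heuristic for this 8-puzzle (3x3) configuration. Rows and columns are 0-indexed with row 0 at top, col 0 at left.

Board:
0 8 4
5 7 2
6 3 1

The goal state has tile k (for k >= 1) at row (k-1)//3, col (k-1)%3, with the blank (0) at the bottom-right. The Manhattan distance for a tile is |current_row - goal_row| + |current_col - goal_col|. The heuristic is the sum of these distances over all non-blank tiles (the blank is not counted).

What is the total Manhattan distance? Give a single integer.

Tile 8: at (0,1), goal (2,1), distance |0-2|+|1-1| = 2
Tile 4: at (0,2), goal (1,0), distance |0-1|+|2-0| = 3
Tile 5: at (1,0), goal (1,1), distance |1-1|+|0-1| = 1
Tile 7: at (1,1), goal (2,0), distance |1-2|+|1-0| = 2
Tile 2: at (1,2), goal (0,1), distance |1-0|+|2-1| = 2
Tile 6: at (2,0), goal (1,2), distance |2-1|+|0-2| = 3
Tile 3: at (2,1), goal (0,2), distance |2-0|+|1-2| = 3
Tile 1: at (2,2), goal (0,0), distance |2-0|+|2-0| = 4
Sum: 2 + 3 + 1 + 2 + 2 + 3 + 3 + 4 = 20

Answer: 20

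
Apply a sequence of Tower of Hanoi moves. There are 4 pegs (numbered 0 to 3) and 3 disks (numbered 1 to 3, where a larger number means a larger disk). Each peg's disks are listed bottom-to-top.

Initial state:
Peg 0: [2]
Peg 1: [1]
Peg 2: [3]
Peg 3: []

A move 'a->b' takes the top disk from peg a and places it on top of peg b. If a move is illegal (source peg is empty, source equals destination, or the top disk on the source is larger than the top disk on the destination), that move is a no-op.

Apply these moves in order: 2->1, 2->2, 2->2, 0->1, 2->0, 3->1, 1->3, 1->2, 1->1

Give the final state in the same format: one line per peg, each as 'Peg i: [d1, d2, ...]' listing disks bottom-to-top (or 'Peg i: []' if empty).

Answer: Peg 0: [2]
Peg 1: []
Peg 2: [3]
Peg 3: [1]

Derivation:
After move 1 (2->1):
Peg 0: [2]
Peg 1: [1]
Peg 2: [3]
Peg 3: []

After move 2 (2->2):
Peg 0: [2]
Peg 1: [1]
Peg 2: [3]
Peg 3: []

After move 3 (2->2):
Peg 0: [2]
Peg 1: [1]
Peg 2: [3]
Peg 3: []

After move 4 (0->1):
Peg 0: [2]
Peg 1: [1]
Peg 2: [3]
Peg 3: []

After move 5 (2->0):
Peg 0: [2]
Peg 1: [1]
Peg 2: [3]
Peg 3: []

After move 6 (3->1):
Peg 0: [2]
Peg 1: [1]
Peg 2: [3]
Peg 3: []

After move 7 (1->3):
Peg 0: [2]
Peg 1: []
Peg 2: [3]
Peg 3: [1]

After move 8 (1->2):
Peg 0: [2]
Peg 1: []
Peg 2: [3]
Peg 3: [1]

After move 9 (1->1):
Peg 0: [2]
Peg 1: []
Peg 2: [3]
Peg 3: [1]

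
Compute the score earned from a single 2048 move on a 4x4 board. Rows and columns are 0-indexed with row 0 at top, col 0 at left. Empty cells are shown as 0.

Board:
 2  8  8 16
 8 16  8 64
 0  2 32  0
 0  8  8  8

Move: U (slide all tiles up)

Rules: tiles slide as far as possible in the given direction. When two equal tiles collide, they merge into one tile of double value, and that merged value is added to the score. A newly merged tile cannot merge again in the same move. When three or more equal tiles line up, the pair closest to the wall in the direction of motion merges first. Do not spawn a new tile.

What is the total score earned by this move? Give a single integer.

Answer: 16

Derivation:
Slide up:
col 0: [2, 8, 0, 0] -> [2, 8, 0, 0]  score +0 (running 0)
col 1: [8, 16, 2, 8] -> [8, 16, 2, 8]  score +0 (running 0)
col 2: [8, 8, 32, 8] -> [16, 32, 8, 0]  score +16 (running 16)
col 3: [16, 64, 0, 8] -> [16, 64, 8, 0]  score +0 (running 16)
Board after move:
 2  8 16 16
 8 16 32 64
 0  2  8  8
 0  8  0  0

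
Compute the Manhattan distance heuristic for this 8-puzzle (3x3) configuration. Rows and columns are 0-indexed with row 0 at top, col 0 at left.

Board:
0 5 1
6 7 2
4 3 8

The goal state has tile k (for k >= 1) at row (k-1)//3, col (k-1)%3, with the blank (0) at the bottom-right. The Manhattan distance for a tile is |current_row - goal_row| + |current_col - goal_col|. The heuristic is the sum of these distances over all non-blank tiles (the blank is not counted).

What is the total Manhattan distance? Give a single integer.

Answer: 14

Derivation:
Tile 5: (0,1)->(1,1) = 1
Tile 1: (0,2)->(0,0) = 2
Tile 6: (1,0)->(1,2) = 2
Tile 7: (1,1)->(2,0) = 2
Tile 2: (1,2)->(0,1) = 2
Tile 4: (2,0)->(1,0) = 1
Tile 3: (2,1)->(0,2) = 3
Tile 8: (2,2)->(2,1) = 1
Sum: 1 + 2 + 2 + 2 + 2 + 1 + 3 + 1 = 14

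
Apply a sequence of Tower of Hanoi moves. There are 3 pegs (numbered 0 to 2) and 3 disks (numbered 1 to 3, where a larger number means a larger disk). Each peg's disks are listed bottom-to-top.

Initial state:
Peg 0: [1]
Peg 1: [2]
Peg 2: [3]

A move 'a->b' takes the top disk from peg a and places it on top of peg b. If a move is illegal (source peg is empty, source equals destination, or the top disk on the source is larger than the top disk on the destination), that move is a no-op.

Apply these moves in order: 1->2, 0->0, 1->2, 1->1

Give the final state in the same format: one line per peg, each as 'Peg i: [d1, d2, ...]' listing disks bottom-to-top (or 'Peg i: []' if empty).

Answer: Peg 0: [1]
Peg 1: []
Peg 2: [3, 2]

Derivation:
After move 1 (1->2):
Peg 0: [1]
Peg 1: []
Peg 2: [3, 2]

After move 2 (0->0):
Peg 0: [1]
Peg 1: []
Peg 2: [3, 2]

After move 3 (1->2):
Peg 0: [1]
Peg 1: []
Peg 2: [3, 2]

After move 4 (1->1):
Peg 0: [1]
Peg 1: []
Peg 2: [3, 2]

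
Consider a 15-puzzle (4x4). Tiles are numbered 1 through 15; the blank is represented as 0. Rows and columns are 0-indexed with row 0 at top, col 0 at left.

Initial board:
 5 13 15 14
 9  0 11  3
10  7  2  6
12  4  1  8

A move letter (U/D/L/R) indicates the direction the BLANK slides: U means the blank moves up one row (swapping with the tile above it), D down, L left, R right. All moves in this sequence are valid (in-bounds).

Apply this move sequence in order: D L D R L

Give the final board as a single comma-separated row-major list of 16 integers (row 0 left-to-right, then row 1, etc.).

After move 1 (D):
 5 13 15 14
 9  7 11  3
10  0  2  6
12  4  1  8

After move 2 (L):
 5 13 15 14
 9  7 11  3
 0 10  2  6
12  4  1  8

After move 3 (D):
 5 13 15 14
 9  7 11  3
12 10  2  6
 0  4  1  8

After move 4 (R):
 5 13 15 14
 9  7 11  3
12 10  2  6
 4  0  1  8

After move 5 (L):
 5 13 15 14
 9  7 11  3
12 10  2  6
 0  4  1  8

Answer: 5, 13, 15, 14, 9, 7, 11, 3, 12, 10, 2, 6, 0, 4, 1, 8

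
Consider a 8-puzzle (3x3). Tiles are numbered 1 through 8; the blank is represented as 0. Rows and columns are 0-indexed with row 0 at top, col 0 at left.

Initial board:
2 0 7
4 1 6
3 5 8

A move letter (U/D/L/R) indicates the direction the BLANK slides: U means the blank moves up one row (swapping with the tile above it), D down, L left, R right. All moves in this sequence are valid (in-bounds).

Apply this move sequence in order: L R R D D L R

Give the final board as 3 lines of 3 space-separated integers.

After move 1 (L):
0 2 7
4 1 6
3 5 8

After move 2 (R):
2 0 7
4 1 6
3 5 8

After move 3 (R):
2 7 0
4 1 6
3 5 8

After move 4 (D):
2 7 6
4 1 0
3 5 8

After move 5 (D):
2 7 6
4 1 8
3 5 0

After move 6 (L):
2 7 6
4 1 8
3 0 5

After move 7 (R):
2 7 6
4 1 8
3 5 0

Answer: 2 7 6
4 1 8
3 5 0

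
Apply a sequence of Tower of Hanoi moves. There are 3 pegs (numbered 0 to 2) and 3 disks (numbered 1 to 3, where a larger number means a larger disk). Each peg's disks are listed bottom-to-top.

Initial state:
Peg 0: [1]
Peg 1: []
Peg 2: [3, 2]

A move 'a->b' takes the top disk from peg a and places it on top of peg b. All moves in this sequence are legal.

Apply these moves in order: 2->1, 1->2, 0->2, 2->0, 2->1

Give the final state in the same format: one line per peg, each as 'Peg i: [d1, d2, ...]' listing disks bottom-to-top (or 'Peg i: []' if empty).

Answer: Peg 0: [1]
Peg 1: [2]
Peg 2: [3]

Derivation:
After move 1 (2->1):
Peg 0: [1]
Peg 1: [2]
Peg 2: [3]

After move 2 (1->2):
Peg 0: [1]
Peg 1: []
Peg 2: [3, 2]

After move 3 (0->2):
Peg 0: []
Peg 1: []
Peg 2: [3, 2, 1]

After move 4 (2->0):
Peg 0: [1]
Peg 1: []
Peg 2: [3, 2]

After move 5 (2->1):
Peg 0: [1]
Peg 1: [2]
Peg 2: [3]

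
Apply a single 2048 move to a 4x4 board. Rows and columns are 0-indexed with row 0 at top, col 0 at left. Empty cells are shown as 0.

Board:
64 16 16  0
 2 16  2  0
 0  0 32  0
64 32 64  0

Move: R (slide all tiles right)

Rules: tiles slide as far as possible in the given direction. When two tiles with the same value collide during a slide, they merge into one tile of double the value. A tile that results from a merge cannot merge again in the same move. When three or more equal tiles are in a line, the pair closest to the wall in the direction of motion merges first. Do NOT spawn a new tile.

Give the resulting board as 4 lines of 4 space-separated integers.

Answer:  0  0 64 32
 0  2 16  2
 0  0  0 32
 0 64 32 64

Derivation:
Slide right:
row 0: [64, 16, 16, 0] -> [0, 0, 64, 32]
row 1: [2, 16, 2, 0] -> [0, 2, 16, 2]
row 2: [0, 0, 32, 0] -> [0, 0, 0, 32]
row 3: [64, 32, 64, 0] -> [0, 64, 32, 64]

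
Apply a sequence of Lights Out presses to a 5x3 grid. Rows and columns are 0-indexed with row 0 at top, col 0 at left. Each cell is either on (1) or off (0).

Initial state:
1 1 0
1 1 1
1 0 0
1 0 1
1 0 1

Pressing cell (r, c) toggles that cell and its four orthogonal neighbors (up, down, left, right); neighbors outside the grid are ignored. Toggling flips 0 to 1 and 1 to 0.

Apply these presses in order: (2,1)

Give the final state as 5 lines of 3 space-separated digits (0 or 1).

Answer: 1 1 0
1 0 1
0 1 1
1 1 1
1 0 1

Derivation:
After press 1 at (2,1):
1 1 0
1 0 1
0 1 1
1 1 1
1 0 1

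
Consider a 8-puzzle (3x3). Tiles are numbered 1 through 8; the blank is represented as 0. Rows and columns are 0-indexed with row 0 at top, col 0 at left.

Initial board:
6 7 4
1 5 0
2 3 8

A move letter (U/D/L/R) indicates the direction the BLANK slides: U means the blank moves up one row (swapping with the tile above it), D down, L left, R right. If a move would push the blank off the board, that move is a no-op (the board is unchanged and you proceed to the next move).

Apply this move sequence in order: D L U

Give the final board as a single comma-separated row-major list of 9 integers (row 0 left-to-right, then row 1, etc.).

After move 1 (D):
6 7 4
1 5 8
2 3 0

After move 2 (L):
6 7 4
1 5 8
2 0 3

After move 3 (U):
6 7 4
1 0 8
2 5 3

Answer: 6, 7, 4, 1, 0, 8, 2, 5, 3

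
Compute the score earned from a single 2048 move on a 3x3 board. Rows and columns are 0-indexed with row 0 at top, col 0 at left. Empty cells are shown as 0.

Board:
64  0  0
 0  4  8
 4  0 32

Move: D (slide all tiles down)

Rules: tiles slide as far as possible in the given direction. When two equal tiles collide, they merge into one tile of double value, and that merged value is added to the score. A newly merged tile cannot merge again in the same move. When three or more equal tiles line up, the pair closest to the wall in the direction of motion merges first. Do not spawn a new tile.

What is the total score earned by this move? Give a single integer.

Answer: 0

Derivation:
Slide down:
col 0: [64, 0, 4] -> [0, 64, 4]  score +0 (running 0)
col 1: [0, 4, 0] -> [0, 0, 4]  score +0 (running 0)
col 2: [0, 8, 32] -> [0, 8, 32]  score +0 (running 0)
Board after move:
 0  0  0
64  0  8
 4  4 32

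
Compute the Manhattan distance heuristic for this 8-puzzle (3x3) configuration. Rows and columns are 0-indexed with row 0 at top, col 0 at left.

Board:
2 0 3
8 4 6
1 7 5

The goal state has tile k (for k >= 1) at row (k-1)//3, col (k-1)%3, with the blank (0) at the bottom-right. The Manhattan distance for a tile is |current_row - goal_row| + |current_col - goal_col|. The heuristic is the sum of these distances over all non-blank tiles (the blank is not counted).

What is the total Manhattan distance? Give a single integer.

Answer: 9

Derivation:
Tile 2: at (0,0), goal (0,1), distance |0-0|+|0-1| = 1
Tile 3: at (0,2), goal (0,2), distance |0-0|+|2-2| = 0
Tile 8: at (1,0), goal (2,1), distance |1-2|+|0-1| = 2
Tile 4: at (1,1), goal (1,0), distance |1-1|+|1-0| = 1
Tile 6: at (1,2), goal (1,2), distance |1-1|+|2-2| = 0
Tile 1: at (2,0), goal (0,0), distance |2-0|+|0-0| = 2
Tile 7: at (2,1), goal (2,0), distance |2-2|+|1-0| = 1
Tile 5: at (2,2), goal (1,1), distance |2-1|+|2-1| = 2
Sum: 1 + 0 + 2 + 1 + 0 + 2 + 1 + 2 = 9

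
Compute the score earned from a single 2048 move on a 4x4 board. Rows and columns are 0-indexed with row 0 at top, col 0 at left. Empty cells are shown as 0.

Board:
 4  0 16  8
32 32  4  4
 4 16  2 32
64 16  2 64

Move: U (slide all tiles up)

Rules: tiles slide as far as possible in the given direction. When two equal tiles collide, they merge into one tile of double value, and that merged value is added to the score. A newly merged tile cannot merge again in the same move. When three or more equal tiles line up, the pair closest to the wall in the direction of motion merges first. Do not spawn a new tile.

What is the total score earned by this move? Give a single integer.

Answer: 36

Derivation:
Slide up:
col 0: [4, 32, 4, 64] -> [4, 32, 4, 64]  score +0 (running 0)
col 1: [0, 32, 16, 16] -> [32, 32, 0, 0]  score +32 (running 32)
col 2: [16, 4, 2, 2] -> [16, 4, 4, 0]  score +4 (running 36)
col 3: [8, 4, 32, 64] -> [8, 4, 32, 64]  score +0 (running 36)
Board after move:
 4 32 16  8
32 32  4  4
 4  0  4 32
64  0  0 64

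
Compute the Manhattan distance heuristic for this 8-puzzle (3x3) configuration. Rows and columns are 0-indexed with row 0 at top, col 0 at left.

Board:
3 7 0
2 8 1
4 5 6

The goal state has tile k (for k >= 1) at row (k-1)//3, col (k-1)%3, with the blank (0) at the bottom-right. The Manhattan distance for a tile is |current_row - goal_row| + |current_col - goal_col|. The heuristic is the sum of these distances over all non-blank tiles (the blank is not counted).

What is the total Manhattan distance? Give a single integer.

Tile 3: (0,0)->(0,2) = 2
Tile 7: (0,1)->(2,0) = 3
Tile 2: (1,0)->(0,1) = 2
Tile 8: (1,1)->(2,1) = 1
Tile 1: (1,2)->(0,0) = 3
Tile 4: (2,0)->(1,0) = 1
Tile 5: (2,1)->(1,1) = 1
Tile 6: (2,2)->(1,2) = 1
Sum: 2 + 3 + 2 + 1 + 3 + 1 + 1 + 1 = 14

Answer: 14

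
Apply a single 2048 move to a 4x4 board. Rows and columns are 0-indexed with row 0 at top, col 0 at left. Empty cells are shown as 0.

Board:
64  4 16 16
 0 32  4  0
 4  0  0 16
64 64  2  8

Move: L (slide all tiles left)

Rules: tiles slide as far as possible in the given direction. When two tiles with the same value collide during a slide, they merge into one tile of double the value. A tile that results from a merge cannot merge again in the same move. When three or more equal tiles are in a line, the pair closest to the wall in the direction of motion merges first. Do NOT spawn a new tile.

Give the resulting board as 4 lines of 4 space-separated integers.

Answer:  64   4  32   0
 32   4   0   0
  4  16   0   0
128   2   8   0

Derivation:
Slide left:
row 0: [64, 4, 16, 16] -> [64, 4, 32, 0]
row 1: [0, 32, 4, 0] -> [32, 4, 0, 0]
row 2: [4, 0, 0, 16] -> [4, 16, 0, 0]
row 3: [64, 64, 2, 8] -> [128, 2, 8, 0]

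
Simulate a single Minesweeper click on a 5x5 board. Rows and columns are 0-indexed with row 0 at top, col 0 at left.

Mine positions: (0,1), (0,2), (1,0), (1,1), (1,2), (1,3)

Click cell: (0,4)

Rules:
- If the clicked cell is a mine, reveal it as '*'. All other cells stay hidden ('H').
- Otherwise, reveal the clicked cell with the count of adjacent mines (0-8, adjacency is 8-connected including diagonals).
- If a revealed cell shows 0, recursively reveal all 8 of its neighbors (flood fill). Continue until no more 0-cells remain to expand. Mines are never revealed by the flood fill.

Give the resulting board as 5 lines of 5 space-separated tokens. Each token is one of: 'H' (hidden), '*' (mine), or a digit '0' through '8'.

H H H H 1
H H H H H
H H H H H
H H H H H
H H H H H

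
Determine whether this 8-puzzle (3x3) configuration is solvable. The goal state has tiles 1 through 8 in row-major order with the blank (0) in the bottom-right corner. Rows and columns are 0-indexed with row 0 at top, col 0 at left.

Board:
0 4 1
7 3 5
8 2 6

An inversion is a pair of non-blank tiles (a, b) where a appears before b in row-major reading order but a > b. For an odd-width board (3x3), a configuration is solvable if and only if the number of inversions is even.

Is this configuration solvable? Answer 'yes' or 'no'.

Inversions (pairs i<j in row-major order where tile[i] > tile[j] > 0): 11
11 is odd, so the puzzle is not solvable.

Answer: no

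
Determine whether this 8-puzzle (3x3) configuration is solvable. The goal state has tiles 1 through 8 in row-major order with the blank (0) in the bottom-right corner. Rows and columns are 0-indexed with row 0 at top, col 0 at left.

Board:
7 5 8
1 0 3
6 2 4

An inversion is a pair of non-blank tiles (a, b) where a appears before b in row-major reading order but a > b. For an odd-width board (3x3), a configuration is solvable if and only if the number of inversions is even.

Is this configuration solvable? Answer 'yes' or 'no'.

Answer: yes

Derivation:
Inversions (pairs i<j in row-major order where tile[i] > tile[j] > 0): 18
18 is even, so the puzzle is solvable.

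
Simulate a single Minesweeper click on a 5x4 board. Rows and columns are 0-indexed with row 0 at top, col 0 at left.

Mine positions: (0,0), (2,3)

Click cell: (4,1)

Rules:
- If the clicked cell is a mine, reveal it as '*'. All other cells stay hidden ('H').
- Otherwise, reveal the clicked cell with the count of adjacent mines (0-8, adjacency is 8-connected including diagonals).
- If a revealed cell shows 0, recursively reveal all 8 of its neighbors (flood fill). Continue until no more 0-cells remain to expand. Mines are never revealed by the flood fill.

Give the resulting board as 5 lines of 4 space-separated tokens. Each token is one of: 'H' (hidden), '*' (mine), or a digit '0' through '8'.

H H H H
1 1 1 H
0 0 1 H
0 0 1 1
0 0 0 0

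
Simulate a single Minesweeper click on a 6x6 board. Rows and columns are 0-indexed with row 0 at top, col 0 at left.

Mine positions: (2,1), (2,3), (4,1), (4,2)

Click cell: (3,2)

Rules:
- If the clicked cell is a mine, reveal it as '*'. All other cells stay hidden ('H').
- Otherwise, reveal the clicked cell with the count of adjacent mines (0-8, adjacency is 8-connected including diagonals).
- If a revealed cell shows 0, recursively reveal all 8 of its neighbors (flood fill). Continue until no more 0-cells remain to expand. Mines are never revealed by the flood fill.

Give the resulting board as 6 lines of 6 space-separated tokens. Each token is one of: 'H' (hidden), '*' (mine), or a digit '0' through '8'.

H H H H H H
H H H H H H
H H H H H H
H H 4 H H H
H H H H H H
H H H H H H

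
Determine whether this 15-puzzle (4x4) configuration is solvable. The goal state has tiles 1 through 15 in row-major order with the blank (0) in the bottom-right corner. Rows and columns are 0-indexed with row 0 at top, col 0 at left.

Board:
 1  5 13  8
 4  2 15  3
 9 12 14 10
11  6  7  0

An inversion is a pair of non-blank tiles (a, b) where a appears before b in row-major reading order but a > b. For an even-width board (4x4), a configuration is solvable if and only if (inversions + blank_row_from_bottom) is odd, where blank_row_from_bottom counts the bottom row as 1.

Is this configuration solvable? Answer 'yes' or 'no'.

Inversions: 42
Blank is in row 3 (0-indexed from top), which is row 1 counting from the bottom (bottom = 1).
42 + 1 = 43, which is odd, so the puzzle is solvable.

Answer: yes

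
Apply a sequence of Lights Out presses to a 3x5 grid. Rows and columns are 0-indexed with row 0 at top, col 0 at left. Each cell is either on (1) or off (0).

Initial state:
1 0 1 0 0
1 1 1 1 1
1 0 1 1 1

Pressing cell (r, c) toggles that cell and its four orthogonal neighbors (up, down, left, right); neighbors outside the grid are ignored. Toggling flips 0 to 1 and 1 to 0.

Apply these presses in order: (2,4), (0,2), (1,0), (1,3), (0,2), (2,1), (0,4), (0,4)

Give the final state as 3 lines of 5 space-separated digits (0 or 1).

After press 1 at (2,4):
1 0 1 0 0
1 1 1 1 0
1 0 1 0 0

After press 2 at (0,2):
1 1 0 1 0
1 1 0 1 0
1 0 1 0 0

After press 3 at (1,0):
0 1 0 1 0
0 0 0 1 0
0 0 1 0 0

After press 4 at (1,3):
0 1 0 0 0
0 0 1 0 1
0 0 1 1 0

After press 5 at (0,2):
0 0 1 1 0
0 0 0 0 1
0 0 1 1 0

After press 6 at (2,1):
0 0 1 1 0
0 1 0 0 1
1 1 0 1 0

After press 7 at (0,4):
0 0 1 0 1
0 1 0 0 0
1 1 0 1 0

After press 8 at (0,4):
0 0 1 1 0
0 1 0 0 1
1 1 0 1 0

Answer: 0 0 1 1 0
0 1 0 0 1
1 1 0 1 0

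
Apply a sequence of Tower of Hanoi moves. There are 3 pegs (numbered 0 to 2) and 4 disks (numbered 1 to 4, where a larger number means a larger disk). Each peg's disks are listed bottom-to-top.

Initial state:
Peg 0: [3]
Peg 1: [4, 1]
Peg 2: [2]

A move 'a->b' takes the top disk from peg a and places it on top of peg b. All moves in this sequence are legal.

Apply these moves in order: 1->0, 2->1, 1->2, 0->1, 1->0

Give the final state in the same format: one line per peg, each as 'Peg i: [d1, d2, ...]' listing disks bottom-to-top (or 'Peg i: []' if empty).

After move 1 (1->0):
Peg 0: [3, 1]
Peg 1: [4]
Peg 2: [2]

After move 2 (2->1):
Peg 0: [3, 1]
Peg 1: [4, 2]
Peg 2: []

After move 3 (1->2):
Peg 0: [3, 1]
Peg 1: [4]
Peg 2: [2]

After move 4 (0->1):
Peg 0: [3]
Peg 1: [4, 1]
Peg 2: [2]

After move 5 (1->0):
Peg 0: [3, 1]
Peg 1: [4]
Peg 2: [2]

Answer: Peg 0: [3, 1]
Peg 1: [4]
Peg 2: [2]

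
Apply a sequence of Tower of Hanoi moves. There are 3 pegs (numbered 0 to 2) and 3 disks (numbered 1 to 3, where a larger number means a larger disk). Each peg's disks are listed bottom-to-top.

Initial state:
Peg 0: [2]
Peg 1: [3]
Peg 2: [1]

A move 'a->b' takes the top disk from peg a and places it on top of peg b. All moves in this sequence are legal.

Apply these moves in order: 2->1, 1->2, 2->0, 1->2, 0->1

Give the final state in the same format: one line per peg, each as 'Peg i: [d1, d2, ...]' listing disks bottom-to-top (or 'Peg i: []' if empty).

Answer: Peg 0: [2]
Peg 1: [1]
Peg 2: [3]

Derivation:
After move 1 (2->1):
Peg 0: [2]
Peg 1: [3, 1]
Peg 2: []

After move 2 (1->2):
Peg 0: [2]
Peg 1: [3]
Peg 2: [1]

After move 3 (2->0):
Peg 0: [2, 1]
Peg 1: [3]
Peg 2: []

After move 4 (1->2):
Peg 0: [2, 1]
Peg 1: []
Peg 2: [3]

After move 5 (0->1):
Peg 0: [2]
Peg 1: [1]
Peg 2: [3]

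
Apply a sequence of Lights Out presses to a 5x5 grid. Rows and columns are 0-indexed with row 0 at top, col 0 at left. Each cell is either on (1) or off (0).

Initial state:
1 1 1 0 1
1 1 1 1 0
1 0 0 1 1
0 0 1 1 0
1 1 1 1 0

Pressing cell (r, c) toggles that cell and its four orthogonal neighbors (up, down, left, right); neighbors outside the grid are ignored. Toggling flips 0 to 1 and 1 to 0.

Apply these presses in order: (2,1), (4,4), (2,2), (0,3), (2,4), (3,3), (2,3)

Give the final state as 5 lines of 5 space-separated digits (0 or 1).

Answer: 1 1 0 1 0
1 0 0 1 1
0 0 1 1 1
0 1 1 1 1
1 1 1 1 1

Derivation:
After press 1 at (2,1):
1 1 1 0 1
1 0 1 1 0
0 1 1 1 1
0 1 1 1 0
1 1 1 1 0

After press 2 at (4,4):
1 1 1 0 1
1 0 1 1 0
0 1 1 1 1
0 1 1 1 1
1 1 1 0 1

After press 3 at (2,2):
1 1 1 0 1
1 0 0 1 0
0 0 0 0 1
0 1 0 1 1
1 1 1 0 1

After press 4 at (0,3):
1 1 0 1 0
1 0 0 0 0
0 0 0 0 1
0 1 0 1 1
1 1 1 0 1

After press 5 at (2,4):
1 1 0 1 0
1 0 0 0 1
0 0 0 1 0
0 1 0 1 0
1 1 1 0 1

After press 6 at (3,3):
1 1 0 1 0
1 0 0 0 1
0 0 0 0 0
0 1 1 0 1
1 1 1 1 1

After press 7 at (2,3):
1 1 0 1 0
1 0 0 1 1
0 0 1 1 1
0 1 1 1 1
1 1 1 1 1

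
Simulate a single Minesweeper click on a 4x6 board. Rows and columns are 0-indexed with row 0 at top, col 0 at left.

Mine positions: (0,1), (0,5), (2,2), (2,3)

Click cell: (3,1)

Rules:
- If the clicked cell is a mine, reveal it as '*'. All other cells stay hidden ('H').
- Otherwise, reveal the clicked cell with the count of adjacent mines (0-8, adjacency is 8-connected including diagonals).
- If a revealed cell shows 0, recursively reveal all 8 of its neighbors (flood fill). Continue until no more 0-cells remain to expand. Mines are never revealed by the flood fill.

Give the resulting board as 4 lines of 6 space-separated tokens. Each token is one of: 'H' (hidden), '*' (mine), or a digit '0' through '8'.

H H H H H H
H H H H H H
H H H H H H
H 1 H H H H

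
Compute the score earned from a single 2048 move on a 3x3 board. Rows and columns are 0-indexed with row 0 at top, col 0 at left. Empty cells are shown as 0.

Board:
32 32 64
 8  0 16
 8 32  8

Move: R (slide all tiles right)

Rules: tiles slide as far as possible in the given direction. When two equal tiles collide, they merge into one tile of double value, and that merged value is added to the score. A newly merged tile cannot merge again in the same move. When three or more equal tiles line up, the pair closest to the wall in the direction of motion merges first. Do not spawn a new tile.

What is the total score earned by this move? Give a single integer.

Slide right:
row 0: [32, 32, 64] -> [0, 64, 64]  score +64 (running 64)
row 1: [8, 0, 16] -> [0, 8, 16]  score +0 (running 64)
row 2: [8, 32, 8] -> [8, 32, 8]  score +0 (running 64)
Board after move:
 0 64 64
 0  8 16
 8 32  8

Answer: 64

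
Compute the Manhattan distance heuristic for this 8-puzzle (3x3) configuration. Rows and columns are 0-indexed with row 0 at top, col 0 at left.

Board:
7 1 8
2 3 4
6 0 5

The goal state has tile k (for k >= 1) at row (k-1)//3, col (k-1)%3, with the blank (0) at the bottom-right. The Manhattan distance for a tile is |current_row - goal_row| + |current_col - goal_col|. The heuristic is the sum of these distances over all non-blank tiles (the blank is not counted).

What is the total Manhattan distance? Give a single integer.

Answer: 17

Derivation:
Tile 7: at (0,0), goal (2,0), distance |0-2|+|0-0| = 2
Tile 1: at (0,1), goal (0,0), distance |0-0|+|1-0| = 1
Tile 8: at (0,2), goal (2,1), distance |0-2|+|2-1| = 3
Tile 2: at (1,0), goal (0,1), distance |1-0|+|0-1| = 2
Tile 3: at (1,1), goal (0,2), distance |1-0|+|1-2| = 2
Tile 4: at (1,2), goal (1,0), distance |1-1|+|2-0| = 2
Tile 6: at (2,0), goal (1,2), distance |2-1|+|0-2| = 3
Tile 5: at (2,2), goal (1,1), distance |2-1|+|2-1| = 2
Sum: 2 + 1 + 3 + 2 + 2 + 2 + 3 + 2 = 17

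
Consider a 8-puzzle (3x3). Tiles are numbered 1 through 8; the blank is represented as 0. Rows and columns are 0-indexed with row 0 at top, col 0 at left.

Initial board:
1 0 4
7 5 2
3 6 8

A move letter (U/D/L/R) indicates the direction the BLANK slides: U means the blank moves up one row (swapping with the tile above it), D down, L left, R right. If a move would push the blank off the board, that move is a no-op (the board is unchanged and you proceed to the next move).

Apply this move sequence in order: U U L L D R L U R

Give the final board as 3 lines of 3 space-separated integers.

After move 1 (U):
1 0 4
7 5 2
3 6 8

After move 2 (U):
1 0 4
7 5 2
3 6 8

After move 3 (L):
0 1 4
7 5 2
3 6 8

After move 4 (L):
0 1 4
7 5 2
3 6 8

After move 5 (D):
7 1 4
0 5 2
3 6 8

After move 6 (R):
7 1 4
5 0 2
3 6 8

After move 7 (L):
7 1 4
0 5 2
3 6 8

After move 8 (U):
0 1 4
7 5 2
3 6 8

After move 9 (R):
1 0 4
7 5 2
3 6 8

Answer: 1 0 4
7 5 2
3 6 8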